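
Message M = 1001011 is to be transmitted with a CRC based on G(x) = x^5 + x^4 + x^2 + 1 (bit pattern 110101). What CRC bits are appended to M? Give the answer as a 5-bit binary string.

10010

Append 5 zeros: 100101100000. Divide by 110101 (XOR where the leading bit is 1):
  pos 0: 100101 XOR 110101 = 010000
  pos 1: 100001 XOR 110101 = 010100
  pos 2: 101000 XOR 110101 = 011101
  pos 3: 111010 XOR 110101 = 001111
  pos 5: 111100 XOR 110101 = 001001
Remainder (last 5 bits) = 10010. This is the CRC / FCS.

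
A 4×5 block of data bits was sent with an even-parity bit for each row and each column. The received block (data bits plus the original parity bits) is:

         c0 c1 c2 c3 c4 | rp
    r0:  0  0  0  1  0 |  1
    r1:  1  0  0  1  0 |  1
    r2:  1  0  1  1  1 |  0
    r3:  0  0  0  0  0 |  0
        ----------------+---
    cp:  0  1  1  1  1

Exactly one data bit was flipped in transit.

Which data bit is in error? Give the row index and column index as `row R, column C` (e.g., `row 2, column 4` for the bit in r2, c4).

row 1, column 1

Recompute each row's even parity and compare to rp:
  r0: data parity 1, sent rp 1 → ok
  r1: data parity 0, sent rp 1 → mismatch
  r2: data parity 0, sent rp 0 → ok
  r3: data parity 0, sent rp 0 → ok
Recompute each column's even parity and compare to cp:
  c0: data parity 0, sent cp 0 → ok
  c1: data parity 0, sent cp 1 → mismatch
  c2: data parity 1, sent cp 1 → ok
  c3: data parity 1, sent cp 1 → ok
  c4: data parity 1, sent cp 1 → ok
Exactly one row (r1) and one column (c1) fail → the flipped bit is at their intersection.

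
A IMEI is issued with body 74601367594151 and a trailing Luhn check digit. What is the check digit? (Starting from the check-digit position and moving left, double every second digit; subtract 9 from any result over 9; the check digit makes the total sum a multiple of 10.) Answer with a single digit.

Partial digits right→left: 1 5 1 4 9 5 7 6 3 1 0 6 4 7
Double every second digit counting from the check-digit position (so the 1st, 3rd, 5th, ... of the partial from the right).
  doubled (with −9 where >9): 2 2 9 5 6 0 8 → sum 32
  kept as-is: 5 4 5 6 1 6 7 → sum 34
Total = 32 + 34 = 66.
Check digit = (10 − (66 mod 10)) mod 10 = 4.

4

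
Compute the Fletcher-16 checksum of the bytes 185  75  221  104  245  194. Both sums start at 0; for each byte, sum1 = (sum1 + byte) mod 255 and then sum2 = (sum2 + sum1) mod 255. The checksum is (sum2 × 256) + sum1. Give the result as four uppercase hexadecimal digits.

Running sums (mod 255):
  after byte 0 (185): sum1=185, sum2=185
  after byte 1 (75): sum1=5, sum2=190
  after byte 2 (221): sum1=226, sum2=161
  after byte 3 (104): sum1=75, sum2=236
  after byte 4 (245): sum1=65, sum2=46
  after byte 5 (194): sum1=4, sum2=50
Checksum = sum2·256 + sum1 = 50·256 + 4 = 12804 = 0x3204.

3204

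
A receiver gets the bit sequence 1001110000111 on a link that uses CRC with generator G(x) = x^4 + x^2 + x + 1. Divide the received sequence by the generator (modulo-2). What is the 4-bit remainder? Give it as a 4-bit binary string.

1110

Modulo-2 division of 1001110000111 by 10111:
  pos 0: 10011 XOR 10111 = 00100
  pos 2: 10010 XOR 10111 = 00101
  pos 4: 10100 XOR 10111 = 00011
  pos 7: 11011 XOR 10111 = 01100
  pos 8: 11001 XOR 10111 = 01110
Remainder = 1110 (nonzero — an error is detected).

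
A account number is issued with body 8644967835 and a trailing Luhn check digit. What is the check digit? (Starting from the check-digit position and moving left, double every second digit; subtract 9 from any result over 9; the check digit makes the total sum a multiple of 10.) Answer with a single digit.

Partial digits right→left: 5 3 8 7 6 9 4 4 6 8
Double every second digit counting from the check-digit position (so the 1st, 3rd, 5th, ... of the partial from the right).
  doubled (with −9 where >9): 1 7 3 8 3 → sum 22
  kept as-is: 3 7 9 4 8 → sum 31
Total = 22 + 31 = 53.
Check digit = (10 − (53 mod 10)) mod 10 = 7.

7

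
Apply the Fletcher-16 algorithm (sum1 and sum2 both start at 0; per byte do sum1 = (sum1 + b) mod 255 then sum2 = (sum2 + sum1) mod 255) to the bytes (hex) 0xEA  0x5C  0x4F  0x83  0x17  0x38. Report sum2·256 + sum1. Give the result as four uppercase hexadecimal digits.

7D69

Running sums (mod 255):
  after byte 0 (0xEA): sum1=234, sum2=234
  after byte 1 (0x5C): sum1=71, sum2=50
  after byte 2 (0x4F): sum1=150, sum2=200
  after byte 3 (0x83): sum1=26, sum2=226
  after byte 4 (0x17): sum1=49, sum2=20
  after byte 5 (0x38): sum1=105, sum2=125
Checksum = sum2·256 + sum1 = 125·256 + 105 = 32105 = 0x7D69.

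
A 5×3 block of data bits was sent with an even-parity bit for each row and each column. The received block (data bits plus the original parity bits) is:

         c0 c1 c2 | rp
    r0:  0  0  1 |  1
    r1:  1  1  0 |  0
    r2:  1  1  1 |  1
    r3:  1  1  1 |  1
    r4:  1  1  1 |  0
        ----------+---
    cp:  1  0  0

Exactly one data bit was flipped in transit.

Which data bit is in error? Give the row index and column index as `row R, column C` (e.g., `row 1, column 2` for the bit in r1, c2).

Recompute each row's even parity and compare to rp:
  r0: data parity 1, sent rp 1 → ok
  r1: data parity 0, sent rp 0 → ok
  r2: data parity 1, sent rp 1 → ok
  r3: data parity 1, sent rp 1 → ok
  r4: data parity 1, sent rp 0 → mismatch
Recompute each column's even parity and compare to cp:
  c0: data parity 0, sent cp 1 → mismatch
  c1: data parity 0, sent cp 0 → ok
  c2: data parity 0, sent cp 0 → ok
Exactly one row (r4) and one column (c0) fail → the flipped bit is at their intersection.

row 4, column 0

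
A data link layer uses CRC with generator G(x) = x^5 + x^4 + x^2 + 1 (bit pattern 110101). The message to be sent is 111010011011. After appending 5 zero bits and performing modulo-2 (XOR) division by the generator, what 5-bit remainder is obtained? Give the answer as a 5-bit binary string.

Append 5 zeros: 11101001101100000. Divide by 110101 (XOR where the leading bit is 1):
  pos 0: 111010 XOR 110101 = 001111
  pos 2: 111101 XOR 110101 = 001000
  pos 4: 100010 XOR 110101 = 010111
  pos 5: 101111 XOR 110101 = 011010
  pos 6: 110101 XOR 110101 = 000000
Remainder (last 5 bits) = 00000. This is the CRC / FCS.

00000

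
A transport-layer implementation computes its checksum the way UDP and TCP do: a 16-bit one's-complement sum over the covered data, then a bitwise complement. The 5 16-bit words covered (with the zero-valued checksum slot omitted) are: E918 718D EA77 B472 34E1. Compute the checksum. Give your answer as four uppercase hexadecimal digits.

D18D

One's-complement addition (fold any carry out of bit 15 back into bit 0):
  0xE918 + 0x718D = 0x15AA5 → wrap carry → 0x5AA6
  0x5AA6 + 0xEA77 = 0x1451D → wrap carry → 0x451E
  0x451E + 0xB472 = 0x0F990
  0xF990 + 0x34E1 = 0x12E71 → wrap carry → 0x2E72
One's-complement sum = 0x2E72.
Checksum = ~0x2E72 & 0xFFFF = 0xD18D.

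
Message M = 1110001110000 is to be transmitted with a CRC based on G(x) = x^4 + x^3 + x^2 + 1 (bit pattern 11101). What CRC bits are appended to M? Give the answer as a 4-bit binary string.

Append 4 zeros: 11100011100000000. Divide by 11101 (XOR where the leading bit is 1):
  pos 0: 11100 XOR 11101 = 00001
  pos 4: 10111 XOR 11101 = 01010
  pos 5: 10100 XOR 11101 = 01001
  pos 6: 10010 XOR 11101 = 01111
  pos 7: 11110 XOR 11101 = 00011
  pos 10: 11000 XOR 11101 = 00101
  pos 12: 10100 XOR 11101 = 01001
Remainder (last 4 bits) = 1001. This is the CRC / FCS.

1001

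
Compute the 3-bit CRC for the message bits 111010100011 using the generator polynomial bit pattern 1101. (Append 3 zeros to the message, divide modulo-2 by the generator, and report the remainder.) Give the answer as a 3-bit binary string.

Append 3 zeros: 111010100011000. Divide by 1101 (XOR where the leading bit is 1):
  pos 0: 1110 XOR 1101 = 0011
  pos 2: 1110 XOR 1101 = 0011
  pos 4: 1110 XOR 1101 = 0011
  pos 6: 1100 XOR 1101 = 0001
  pos 9: 1110 XOR 1101 = 0011
  pos 11: 1100 XOR 1101 = 0001
Remainder (last 3 bits) = 001. This is the CRC / FCS.

001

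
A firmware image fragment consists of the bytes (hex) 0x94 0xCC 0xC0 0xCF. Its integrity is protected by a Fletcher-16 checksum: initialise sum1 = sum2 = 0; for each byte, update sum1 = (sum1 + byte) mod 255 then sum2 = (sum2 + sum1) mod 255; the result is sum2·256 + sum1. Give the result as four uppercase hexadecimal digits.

Running sums (mod 255):
  after byte 0 (0x94): sum1=148, sum2=148
  after byte 1 (0xCC): sum1=97, sum2=245
  after byte 2 (0xC0): sum1=34, sum2=24
  after byte 3 (0xCF): sum1=241, sum2=10
Checksum = sum2·256 + sum1 = 10·256 + 241 = 2801 = 0x0AF1.

0AF1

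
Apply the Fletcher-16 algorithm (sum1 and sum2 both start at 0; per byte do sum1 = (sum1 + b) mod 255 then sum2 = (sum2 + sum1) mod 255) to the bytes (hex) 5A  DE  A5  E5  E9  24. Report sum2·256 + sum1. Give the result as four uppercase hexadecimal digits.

B8D2

Running sums (mod 255):
  after byte 0 (5A): sum1=90, sum2=90
  after byte 1 (DE): sum1=57, sum2=147
  after byte 2 (A5): sum1=222, sum2=114
  after byte 3 (E5): sum1=196, sum2=55
  after byte 4 (E9): sum1=174, sum2=229
  after byte 5 (24): sum1=210, sum2=184
Checksum = sum2·256 + sum1 = 184·256 + 210 = 47314 = 0xB8D2.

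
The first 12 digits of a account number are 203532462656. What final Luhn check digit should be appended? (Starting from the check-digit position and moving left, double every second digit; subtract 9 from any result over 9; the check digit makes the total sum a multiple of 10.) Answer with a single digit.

Partial digits right→left: 6 5 6 2 6 4 2 3 5 3 0 2
Double every second digit counting from the check-digit position (so the 1st, 3rd, 5th, ... of the partial from the right).
  doubled (with −9 where >9): 3 3 3 4 1 0 → sum 14
  kept as-is: 5 2 4 3 3 2 → sum 19
Total = 14 + 19 = 33.
Check digit = (10 − (33 mod 10)) mod 10 = 7.

7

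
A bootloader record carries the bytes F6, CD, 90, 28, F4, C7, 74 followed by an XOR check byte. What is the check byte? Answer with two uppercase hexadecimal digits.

XOR the bytes together:
  start with 0xF6
  0xF6 ⊕ 0xCD = 0x3B
  0x3B ⊕ 0x90 = 0xAB
  0xAB ⊕ 0x28 = 0x83
  0x83 ⊕ 0xF4 = 0x77
  0x77 ⊕ 0xC7 = 0xB0
  0xB0 ⊕ 0x74 = 0xC4

C4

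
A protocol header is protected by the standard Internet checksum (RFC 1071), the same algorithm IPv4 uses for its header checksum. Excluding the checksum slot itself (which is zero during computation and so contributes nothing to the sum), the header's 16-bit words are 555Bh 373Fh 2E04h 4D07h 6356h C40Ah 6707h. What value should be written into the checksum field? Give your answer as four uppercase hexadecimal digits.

One's-complement addition (fold any carry out of bit 15 back into bit 0):
  0x555B + 0x373F = 0x08C9A
  0x8C9A + 0x2E04 = 0x0BA9E
  0xBA9E + 0x4D07 = 0x107A5 → wrap carry → 0x07A6
  0x07A6 + 0x6356 = 0x06AFC
  0x6AFC + 0xC40A = 0x12F06 → wrap carry → 0x2F07
  0x2F07 + 0x6707 = 0x0960E
One's-complement sum = 0x960E.
Checksum = ~0x960E & 0xFFFF = 0x69F1.

69F1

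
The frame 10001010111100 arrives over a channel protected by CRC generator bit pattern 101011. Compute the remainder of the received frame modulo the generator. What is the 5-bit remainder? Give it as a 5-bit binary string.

Modulo-2 division of 10001010111100 by 101011:
  pos 0: 100010 XOR 101011 = 001001
  pos 2: 100110 XOR 101011 = 001101
  pos 4: 110111 XOR 101011 = 011100
  pos 5: 111001 XOR 101011 = 010010
  pos 6: 100101 XOR 101011 = 001110
  pos 8: 111000 XOR 101011 = 010011
Remainder = 10011 (nonzero — an error is detected).

10011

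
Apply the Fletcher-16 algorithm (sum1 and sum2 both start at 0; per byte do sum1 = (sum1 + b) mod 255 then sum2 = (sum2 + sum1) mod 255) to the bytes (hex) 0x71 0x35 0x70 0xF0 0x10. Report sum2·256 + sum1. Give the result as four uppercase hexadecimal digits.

Running sums (mod 255):
  after byte 0 (0x71): sum1=113, sum2=113
  after byte 1 (0x35): sum1=166, sum2=24
  after byte 2 (0x70): sum1=23, sum2=47
  after byte 3 (0xF0): sum1=8, sum2=55
  after byte 4 (0x10): sum1=24, sum2=79
Checksum = sum2·256 + sum1 = 79·256 + 24 = 20248 = 0x4F18.

4F18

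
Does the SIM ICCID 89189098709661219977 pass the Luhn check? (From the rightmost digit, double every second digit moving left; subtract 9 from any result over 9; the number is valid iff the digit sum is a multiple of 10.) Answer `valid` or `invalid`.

invalid

From the right, keep odd positions and double even positions (subtract 9 from any doubled value over 9):
  doubled (positions 2,4,...): 5 9 4 3 9 5 9 9 2 7 → sum 62
  kept (positions 1,3,...): 7 9 1 1 6 0 8 0 8 9 → sum 49
Total = 111.
111 mod 10 = 1, so the number is invalid.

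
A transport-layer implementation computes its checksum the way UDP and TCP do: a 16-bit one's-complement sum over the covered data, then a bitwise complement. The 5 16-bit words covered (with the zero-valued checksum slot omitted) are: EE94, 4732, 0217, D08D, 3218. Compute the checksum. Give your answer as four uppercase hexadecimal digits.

One's-complement addition (fold any carry out of bit 15 back into bit 0):
  0xEE94 + 0x4732 = 0x135C6 → wrap carry → 0x35C7
  0x35C7 + 0x0217 = 0x037DE
  0x37DE + 0xD08D = 0x1086B → wrap carry → 0x086C
  0x086C + 0x3218 = 0x03A84
One's-complement sum = 0x3A84.
Checksum = ~0x3A84 & 0xFFFF = 0xC57B.

C57B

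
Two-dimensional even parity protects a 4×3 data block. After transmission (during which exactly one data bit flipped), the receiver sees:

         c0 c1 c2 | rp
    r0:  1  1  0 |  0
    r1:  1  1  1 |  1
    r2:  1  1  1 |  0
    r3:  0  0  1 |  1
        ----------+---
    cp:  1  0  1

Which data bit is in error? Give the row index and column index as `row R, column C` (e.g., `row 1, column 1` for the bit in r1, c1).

Recompute each row's even parity and compare to rp:
  r0: data parity 0, sent rp 0 → ok
  r1: data parity 1, sent rp 1 → ok
  r2: data parity 1, sent rp 0 → mismatch
  r3: data parity 1, sent rp 1 → ok
Recompute each column's even parity and compare to cp:
  c0: data parity 1, sent cp 1 → ok
  c1: data parity 1, sent cp 0 → mismatch
  c2: data parity 1, sent cp 1 → ok
Exactly one row (r2) and one column (c1) fail → the flipped bit is at their intersection.

row 2, column 1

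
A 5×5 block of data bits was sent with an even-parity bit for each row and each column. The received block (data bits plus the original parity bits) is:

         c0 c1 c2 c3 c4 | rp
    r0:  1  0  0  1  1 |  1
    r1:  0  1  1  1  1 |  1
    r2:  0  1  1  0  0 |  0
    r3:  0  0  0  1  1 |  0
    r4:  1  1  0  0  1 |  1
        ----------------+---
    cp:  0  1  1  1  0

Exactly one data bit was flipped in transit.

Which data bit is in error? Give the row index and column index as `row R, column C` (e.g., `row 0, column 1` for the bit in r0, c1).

Recompute each row's even parity and compare to rp:
  r0: data parity 1, sent rp 1 → ok
  r1: data parity 0, sent rp 1 → mismatch
  r2: data parity 0, sent rp 0 → ok
  r3: data parity 0, sent rp 0 → ok
  r4: data parity 1, sent rp 1 → ok
Recompute each column's even parity and compare to cp:
  c0: data parity 0, sent cp 0 → ok
  c1: data parity 1, sent cp 1 → ok
  c2: data parity 0, sent cp 1 → mismatch
  c3: data parity 1, sent cp 1 → ok
  c4: data parity 0, sent cp 0 → ok
Exactly one row (r1) and one column (c2) fail → the flipped bit is at their intersection.

row 1, column 2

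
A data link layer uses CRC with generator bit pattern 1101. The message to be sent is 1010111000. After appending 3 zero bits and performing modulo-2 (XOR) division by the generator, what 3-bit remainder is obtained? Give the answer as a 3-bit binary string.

Append 3 zeros: 1010111000000. Divide by 1101 (XOR where the leading bit is 1):
  pos 0: 1010 XOR 1101 = 0111
  pos 1: 1111 XOR 1101 = 0010
  pos 3: 1011 XOR 1101 = 0110
  pos 4: 1100 XOR 1101 = 0001
  pos 7: 1000 XOR 1101 = 0101
  pos 8: 1010 XOR 1101 = 0111
  pos 9: 1110 XOR 1101 = 0011
Remainder (last 3 bits) = 011. This is the CRC / FCS.

011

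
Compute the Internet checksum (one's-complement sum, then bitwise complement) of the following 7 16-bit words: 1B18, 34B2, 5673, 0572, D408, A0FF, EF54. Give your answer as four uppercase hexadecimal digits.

One's-complement addition (fold any carry out of bit 15 back into bit 0):
  0x1B18 + 0x34B2 = 0x04FCA
  0x4FCA + 0x5673 = 0x0A63D
  0xA63D + 0x0572 = 0x0ABAF
  0xABAF + 0xD408 = 0x17FB7 → wrap carry → 0x7FB8
  0x7FB8 + 0xA0FF = 0x120B7 → wrap carry → 0x20B8
  0x20B8 + 0xEF54 = 0x1100C → wrap carry → 0x100D
One's-complement sum = 0x100D.
Checksum = ~0x100D & 0xFFFF = 0xEFF2.

EFF2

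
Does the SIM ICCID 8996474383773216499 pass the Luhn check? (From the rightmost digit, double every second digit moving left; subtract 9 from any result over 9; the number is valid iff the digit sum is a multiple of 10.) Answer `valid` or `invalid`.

From the right, keep odd positions and double even positions (subtract 9 from any doubled value over 9):
  doubled (positions 2,4,...): 9 3 4 5 6 6 5 3 9 → sum 50
  kept (positions 1,3,...): 9 4 1 3 7 8 4 4 9 8 → sum 57
Total = 107.
107 mod 10 = 7, so the number is invalid.

invalid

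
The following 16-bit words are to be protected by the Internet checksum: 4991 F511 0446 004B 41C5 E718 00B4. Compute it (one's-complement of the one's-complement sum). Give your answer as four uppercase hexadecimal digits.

9339

One's-complement addition (fold any carry out of bit 15 back into bit 0):
  0x4991 + 0xF511 = 0x13EA2 → wrap carry → 0x3EA3
  0x3EA3 + 0x0446 = 0x042E9
  0x42E9 + 0x004B = 0x04334
  0x4334 + 0x41C5 = 0x084F9
  0x84F9 + 0xE718 = 0x16C11 → wrap carry → 0x6C12
  0x6C12 + 0x00B4 = 0x06CC6
One's-complement sum = 0x6CC6.
Checksum = ~0x6CC6 & 0xFFFF = 0x9339.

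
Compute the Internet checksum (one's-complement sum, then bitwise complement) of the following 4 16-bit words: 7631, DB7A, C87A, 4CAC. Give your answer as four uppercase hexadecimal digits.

992C

One's-complement addition (fold any carry out of bit 15 back into bit 0):
  0x7631 + 0xDB7A = 0x151AB → wrap carry → 0x51AC
  0x51AC + 0xC87A = 0x11A26 → wrap carry → 0x1A27
  0x1A27 + 0x4CAC = 0x066D3
One's-complement sum = 0x66D3.
Checksum = ~0x66D3 & 0xFFFF = 0x992C.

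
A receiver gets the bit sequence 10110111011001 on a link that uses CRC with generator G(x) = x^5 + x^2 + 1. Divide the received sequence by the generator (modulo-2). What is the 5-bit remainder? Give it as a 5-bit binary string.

00000

Modulo-2 division of 10110111011001 by 100101:
  pos 0: 101101 XOR 100101 = 001000
  pos 2: 100011 XOR 100101 = 000110
  pos 5: 110011 XOR 100101 = 010110
  pos 6: 101100 XOR 100101 = 001001
  pos 8: 100101 XOR 100101 = 000000
Remainder = 00000 (zero — the frame passes the CRC check).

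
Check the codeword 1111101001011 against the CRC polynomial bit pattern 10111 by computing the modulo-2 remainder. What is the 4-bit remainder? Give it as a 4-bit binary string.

Modulo-2 division of 1111101001011 by 10111:
  pos 0: 11111 XOR 10111 = 01000
  pos 1: 10000 XOR 10111 = 00111
  pos 3: 11110 XOR 10111 = 01001
  pos 4: 10010 XOR 10111 = 00101
  pos 6: 10110 XOR 10111 = 00001
Remainder = 0111 (nonzero — an error is detected).

0111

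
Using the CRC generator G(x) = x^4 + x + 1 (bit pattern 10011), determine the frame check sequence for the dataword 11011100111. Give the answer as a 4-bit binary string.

Append 4 zeros: 110111001110000. Divide by 10011 (XOR where the leading bit is 1):
  pos 0: 11011 XOR 10011 = 01000
  pos 1: 10001 XOR 10011 = 00010
  pos 4: 10001 XOR 10011 = 00010
  pos 7: 10110 XOR 10011 = 00101
  pos 9: 10100 XOR 10011 = 00111
Remainder (last 4 bits) = 1110. This is the CRC / FCS.

1110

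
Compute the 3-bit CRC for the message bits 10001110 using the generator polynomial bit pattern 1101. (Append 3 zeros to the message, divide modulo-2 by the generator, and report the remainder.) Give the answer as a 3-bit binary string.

Append 3 zeros: 10001110000. Divide by 1101 (XOR where the leading bit is 1):
  pos 0: 1000 XOR 1101 = 0101
  pos 1: 1011 XOR 1101 = 0110
  pos 2: 1101 XOR 1101 = 0000
  pos 6: 1000 XOR 1101 = 0101
  pos 7: 1010 XOR 1101 = 0111
Remainder (last 3 bits) = 111. This is the CRC / FCS.

111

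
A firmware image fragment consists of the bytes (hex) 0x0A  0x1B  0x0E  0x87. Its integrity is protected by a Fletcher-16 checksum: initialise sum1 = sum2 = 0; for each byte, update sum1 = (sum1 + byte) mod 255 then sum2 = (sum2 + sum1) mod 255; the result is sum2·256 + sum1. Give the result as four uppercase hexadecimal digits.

1DBA

Running sums (mod 255):
  after byte 0 (0x0A): sum1=10, sum2=10
  after byte 1 (0x1B): sum1=37, sum2=47
  after byte 2 (0x0E): sum1=51, sum2=98
  after byte 3 (0x87): sum1=186, sum2=29
Checksum = sum2·256 + sum1 = 29·256 + 186 = 7610 = 0x1DBA.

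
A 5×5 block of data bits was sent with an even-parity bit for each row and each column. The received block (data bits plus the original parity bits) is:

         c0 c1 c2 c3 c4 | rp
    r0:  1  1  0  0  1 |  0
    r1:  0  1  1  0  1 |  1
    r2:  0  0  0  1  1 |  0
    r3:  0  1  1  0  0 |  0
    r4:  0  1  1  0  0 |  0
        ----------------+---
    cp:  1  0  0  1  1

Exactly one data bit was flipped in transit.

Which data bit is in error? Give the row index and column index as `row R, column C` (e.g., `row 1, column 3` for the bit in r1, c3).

row 0, column 2

Recompute each row's even parity and compare to rp:
  r0: data parity 1, sent rp 0 → mismatch
  r1: data parity 1, sent rp 1 → ok
  r2: data parity 0, sent rp 0 → ok
  r3: data parity 0, sent rp 0 → ok
  r4: data parity 0, sent rp 0 → ok
Recompute each column's even parity and compare to cp:
  c0: data parity 1, sent cp 1 → ok
  c1: data parity 0, sent cp 0 → ok
  c2: data parity 1, sent cp 0 → mismatch
  c3: data parity 1, sent cp 1 → ok
  c4: data parity 1, sent cp 1 → ok
Exactly one row (r0) and one column (c2) fail → the flipped bit is at their intersection.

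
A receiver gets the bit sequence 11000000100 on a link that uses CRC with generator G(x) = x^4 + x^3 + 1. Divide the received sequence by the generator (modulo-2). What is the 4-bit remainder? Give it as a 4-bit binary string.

1011

Modulo-2 division of 11000000100 by 11001:
  pos 0: 11000 XOR 11001 = 00001
  pos 4: 10001 XOR 11001 = 01000
  pos 5: 10000 XOR 11001 = 01001
  pos 6: 10010 XOR 11001 = 01011
Remainder = 1011 (nonzero — an error is detected).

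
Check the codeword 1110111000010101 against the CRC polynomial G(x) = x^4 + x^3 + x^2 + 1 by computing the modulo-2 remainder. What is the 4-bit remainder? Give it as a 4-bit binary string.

Modulo-2 division of 1110111000010101 by 11101:
  pos 0: 11101 XOR 11101 = 00000
  pos 5: 11000 XOR 11101 = 00101
  pos 7: 10101 XOR 11101 = 01000
  pos 8: 10000 XOR 11101 = 01101
  pos 9: 11011 XOR 11101 = 00110
  pos 11: 11001 XOR 11101 = 00100
Remainder = 0100 (nonzero — an error is detected).

0100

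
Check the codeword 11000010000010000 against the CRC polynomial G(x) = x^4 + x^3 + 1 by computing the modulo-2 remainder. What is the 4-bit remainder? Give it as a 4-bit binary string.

Modulo-2 division of 11000010000010000 by 11001:
  pos 0: 11000 XOR 11001 = 00001
  pos 4: 10100 XOR 11001 = 01101
  pos 5: 11010 XOR 11001 = 00011
  pos 8: 11001 XOR 11001 = 00000
Remainder = 0000 (zero — the frame passes the CRC check).

0000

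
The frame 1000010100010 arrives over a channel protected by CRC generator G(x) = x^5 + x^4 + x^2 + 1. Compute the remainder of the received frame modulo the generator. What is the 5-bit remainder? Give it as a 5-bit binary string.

Modulo-2 division of 1000010100010 by 110101:
  pos 0: 100001 XOR 110101 = 010100
  pos 1: 101000 XOR 110101 = 011101
  pos 2: 111011 XOR 110101 = 001110
  pos 4: 111000 XOR 110101 = 001101
  pos 6: 110101 XOR 110101 = 000000
Remainder = 00000 (zero — the frame passes the CRC check).

00000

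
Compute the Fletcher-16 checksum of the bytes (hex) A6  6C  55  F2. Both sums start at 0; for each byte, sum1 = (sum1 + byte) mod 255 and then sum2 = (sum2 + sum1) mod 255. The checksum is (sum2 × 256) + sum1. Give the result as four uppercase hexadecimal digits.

7D5B

Running sums (mod 255):
  after byte 0 (A6): sum1=166, sum2=166
  after byte 1 (6C): sum1=19, sum2=185
  after byte 2 (55): sum1=104, sum2=34
  after byte 3 (F2): sum1=91, sum2=125
Checksum = sum2·256 + sum1 = 125·256 + 91 = 32091 = 0x7D5B.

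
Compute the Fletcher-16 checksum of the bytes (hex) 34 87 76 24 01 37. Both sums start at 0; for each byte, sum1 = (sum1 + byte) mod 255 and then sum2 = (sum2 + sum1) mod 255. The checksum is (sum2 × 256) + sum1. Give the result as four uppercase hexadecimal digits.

Running sums (mod 255):
  after byte 0 (34): sum1=52, sum2=52
  after byte 1 (87): sum1=187, sum2=239
  after byte 2 (76): sum1=50, sum2=34
  after byte 3 (24): sum1=86, sum2=120
  after byte 4 (01): sum1=87, sum2=207
  after byte 5 (37): sum1=142, sum2=94
Checksum = sum2·256 + sum1 = 94·256 + 142 = 24206 = 0x5E8E.

5E8E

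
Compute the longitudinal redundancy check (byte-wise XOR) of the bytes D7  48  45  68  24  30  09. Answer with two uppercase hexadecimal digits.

AF

XOR the bytes together:
  start with 0xD7
  0xD7 ⊕ 0x48 = 0x9F
  0x9F ⊕ 0x45 = 0xDA
  0xDA ⊕ 0x68 = 0xB2
  0xB2 ⊕ 0x24 = 0x96
  0x96 ⊕ 0x30 = 0xA6
  0xA6 ⊕ 0x09 = 0xAF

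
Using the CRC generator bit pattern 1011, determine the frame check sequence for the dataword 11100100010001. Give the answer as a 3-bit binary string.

Append 3 zeros: 11100100010001000. Divide by 1011 (XOR where the leading bit is 1):
  pos 0: 1110 XOR 1011 = 0101
  pos 1: 1010 XOR 1011 = 0001
  pos 4: 1100 XOR 1011 = 0111
  pos 5: 1110 XOR 1011 = 0101
  pos 6: 1011 XOR 1011 = 0000
  pos 13: 1000 XOR 1011 = 0011
Remainder (last 3 bits) = 011. This is the CRC / FCS.

011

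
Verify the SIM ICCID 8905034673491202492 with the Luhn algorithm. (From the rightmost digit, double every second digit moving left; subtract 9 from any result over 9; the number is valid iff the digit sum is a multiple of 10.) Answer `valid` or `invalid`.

From the right, keep odd positions and double even positions (subtract 9 from any doubled value over 9):
  doubled (positions 2,4,...): 9 4 4 9 6 3 6 1 9 → sum 51
  kept (positions 1,3,...): 2 4 0 1 4 7 4 0 0 8 → sum 30
Total = 81.
81 mod 10 = 1, so the number is invalid.

invalid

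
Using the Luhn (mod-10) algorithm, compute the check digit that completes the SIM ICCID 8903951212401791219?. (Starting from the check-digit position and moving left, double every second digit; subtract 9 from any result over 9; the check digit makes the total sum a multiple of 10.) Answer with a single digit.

8

Partial digits right→left: 9 1 2 1 9 7 1 0 4 2 1 2 1 5 9 3 0 9 8
Double every second digit counting from the check-digit position (so the 1st, 3rd, 5th, ... of the partial from the right).
  doubled (with −9 where >9): 9 4 9 2 8 2 2 9 0 7 → sum 52
  kept as-is: 1 1 7 0 2 2 5 3 9 → sum 30
Total = 52 + 30 = 82.
Check digit = (10 − (82 mod 10)) mod 10 = 8.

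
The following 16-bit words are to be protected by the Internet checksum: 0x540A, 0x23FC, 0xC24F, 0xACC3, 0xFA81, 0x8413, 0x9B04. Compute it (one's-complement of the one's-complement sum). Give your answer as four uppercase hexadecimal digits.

FF4B

One's-complement addition (fold any carry out of bit 15 back into bit 0):
  0x540A + 0x23FC = 0x07806
  0x7806 + 0xC24F = 0x13A55 → wrap carry → 0x3A56
  0x3A56 + 0xACC3 = 0x0E719
  0xE719 + 0xFA81 = 0x1E19A → wrap carry → 0xE19B
  0xE19B + 0x8413 = 0x165AE → wrap carry → 0x65AF
  0x65AF + 0x9B04 = 0x100B3 → wrap carry → 0x00B4
One's-complement sum = 0x00B4.
Checksum = ~0x00B4 & 0xFFFF = 0xFF4B.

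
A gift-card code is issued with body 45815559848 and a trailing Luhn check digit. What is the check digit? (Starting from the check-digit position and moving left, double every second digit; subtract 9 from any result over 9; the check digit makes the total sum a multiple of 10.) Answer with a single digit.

5

Partial digits right→left: 8 4 8 9 5 5 5 1 8 5 4
Double every second digit counting from the check-digit position (so the 1st, 3rd, 5th, ... of the partial from the right).
  doubled (with −9 where >9): 7 7 1 1 7 8 → sum 31
  kept as-is: 4 9 5 1 5 → sum 24
Total = 31 + 24 = 55.
Check digit = (10 − (55 mod 10)) mod 10 = 5.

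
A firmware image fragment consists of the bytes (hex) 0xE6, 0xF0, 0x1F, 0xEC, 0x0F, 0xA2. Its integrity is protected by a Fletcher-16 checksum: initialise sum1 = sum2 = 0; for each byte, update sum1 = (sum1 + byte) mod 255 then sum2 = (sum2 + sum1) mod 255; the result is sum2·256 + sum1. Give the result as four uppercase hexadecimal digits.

2295

Running sums (mod 255):
  after byte 0 (0xE6): sum1=230, sum2=230
  after byte 1 (0xF0): sum1=215, sum2=190
  after byte 2 (0x1F): sum1=246, sum2=181
  after byte 3 (0xEC): sum1=227, sum2=153
  after byte 4 (0x0F): sum1=242, sum2=140
  after byte 5 (0xA2): sum1=149, sum2=34
Checksum = sum2·256 + sum1 = 34·256 + 149 = 8853 = 0x2295.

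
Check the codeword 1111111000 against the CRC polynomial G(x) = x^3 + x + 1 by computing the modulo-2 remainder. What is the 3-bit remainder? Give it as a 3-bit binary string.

000

Modulo-2 division of 1111111000 by 1011:
  pos 0: 1111 XOR 1011 = 0100
  pos 1: 1001 XOR 1011 = 0010
  pos 3: 1011 XOR 1011 = 0000
Remainder = 000 (zero — the frame passes the CRC check).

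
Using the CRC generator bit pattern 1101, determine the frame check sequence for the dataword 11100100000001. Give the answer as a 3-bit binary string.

Append 3 zeros: 11100100000001000. Divide by 1101 (XOR where the leading bit is 1):
  pos 0: 1110 XOR 1101 = 0011
  pos 2: 1101 XOR 1101 = 0000
  pos 13: 1000 XOR 1101 = 0101
Remainder (last 3 bits) = 101. This is the CRC / FCS.

101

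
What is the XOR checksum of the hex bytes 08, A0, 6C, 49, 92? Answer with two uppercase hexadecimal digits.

XOR the bytes together:
  start with 0x08
  0x08 ⊕ 0xA0 = 0xA8
  0xA8 ⊕ 0x6C = 0xC4
  0xC4 ⊕ 0x49 = 0x8D
  0x8D ⊕ 0x92 = 0x1F

1F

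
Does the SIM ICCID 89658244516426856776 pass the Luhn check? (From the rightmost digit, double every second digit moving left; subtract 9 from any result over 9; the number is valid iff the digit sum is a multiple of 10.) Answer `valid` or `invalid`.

invalid

From the right, keep odd positions and double even positions (subtract 9 from any doubled value over 9):
  doubled (positions 2,4,...): 5 3 7 4 3 1 8 7 3 7 → sum 48
  kept (positions 1,3,...): 6 7 5 6 4 1 4 2 5 9 → sum 49
Total = 97.
97 mod 10 = 7, so the number is invalid.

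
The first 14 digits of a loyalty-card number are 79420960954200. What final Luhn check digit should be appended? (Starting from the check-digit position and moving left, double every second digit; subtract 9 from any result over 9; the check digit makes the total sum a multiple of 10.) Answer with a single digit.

Partial digits right→left: 0 0 2 4 5 9 0 6 9 0 2 4 9 7
Double every second digit counting from the check-digit position (so the 1st, 3rd, 5th, ... of the partial from the right).
  doubled (with −9 where >9): 0 4 1 0 9 4 9 → sum 27
  kept as-is: 0 4 9 6 0 4 7 → sum 30
Total = 27 + 30 = 57.
Check digit = (10 − (57 mod 10)) mod 10 = 3.

3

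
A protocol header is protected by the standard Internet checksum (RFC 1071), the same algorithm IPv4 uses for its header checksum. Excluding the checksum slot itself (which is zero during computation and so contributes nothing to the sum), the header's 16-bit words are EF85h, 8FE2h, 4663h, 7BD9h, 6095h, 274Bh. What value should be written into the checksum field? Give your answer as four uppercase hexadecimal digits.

367A

One's-complement addition (fold any carry out of bit 15 back into bit 0):
  0xEF85 + 0x8FE2 = 0x17F67 → wrap carry → 0x7F68
  0x7F68 + 0x4663 = 0x0C5CB
  0xC5CB + 0x7BD9 = 0x141A4 → wrap carry → 0x41A5
  0x41A5 + 0x6095 = 0x0A23A
  0xA23A + 0x274B = 0x0C985
One's-complement sum = 0xC985.
Checksum = ~0xC985 & 0xFFFF = 0x367A.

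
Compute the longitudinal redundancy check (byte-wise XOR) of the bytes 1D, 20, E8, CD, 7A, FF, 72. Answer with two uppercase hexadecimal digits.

EF

XOR the bytes together:
  start with 0x1D
  0x1D ⊕ 0x20 = 0x3D
  0x3D ⊕ 0xE8 = 0xD5
  0xD5 ⊕ 0xCD = 0x18
  0x18 ⊕ 0x7A = 0x62
  0x62 ⊕ 0xFF = 0x9D
  0x9D ⊕ 0x72 = 0xEF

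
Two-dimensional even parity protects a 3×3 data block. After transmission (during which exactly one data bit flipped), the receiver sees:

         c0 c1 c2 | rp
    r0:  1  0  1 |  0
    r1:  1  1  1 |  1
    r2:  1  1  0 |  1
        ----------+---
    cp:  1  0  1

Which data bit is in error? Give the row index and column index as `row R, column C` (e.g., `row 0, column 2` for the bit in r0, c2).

row 2, column 2

Recompute each row's even parity and compare to rp:
  r0: data parity 0, sent rp 0 → ok
  r1: data parity 1, sent rp 1 → ok
  r2: data parity 0, sent rp 1 → mismatch
Recompute each column's even parity and compare to cp:
  c0: data parity 1, sent cp 1 → ok
  c1: data parity 0, sent cp 0 → ok
  c2: data parity 0, sent cp 1 → mismatch
Exactly one row (r2) and one column (c2) fail → the flipped bit is at their intersection.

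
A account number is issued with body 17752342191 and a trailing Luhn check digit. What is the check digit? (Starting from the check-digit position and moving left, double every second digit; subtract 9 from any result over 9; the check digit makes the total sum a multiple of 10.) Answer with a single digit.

1

Partial digits right→left: 1 9 1 2 4 3 2 5 7 7 1
Double every second digit counting from the check-digit position (so the 1st, 3rd, 5th, ... of the partial from the right).
  doubled (with −9 where >9): 2 2 8 4 5 2 → sum 23
  kept as-is: 9 2 3 5 7 → sum 26
Total = 23 + 26 = 49.
Check digit = (10 − (49 mod 10)) mod 10 = 1.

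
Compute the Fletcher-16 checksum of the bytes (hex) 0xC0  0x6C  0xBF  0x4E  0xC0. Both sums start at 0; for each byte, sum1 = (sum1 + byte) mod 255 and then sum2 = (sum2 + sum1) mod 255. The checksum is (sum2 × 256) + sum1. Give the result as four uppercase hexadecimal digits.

Running sums (mod 255):
  after byte 0 (0xC0): sum1=192, sum2=192
  after byte 1 (0x6C): sum1=45, sum2=237
  after byte 2 (0xBF): sum1=236, sum2=218
  after byte 3 (0x4E): sum1=59, sum2=22
  after byte 4 (0xC0): sum1=251, sum2=18
Checksum = sum2·256 + sum1 = 18·256 + 251 = 4859 = 0x12FB.

12FB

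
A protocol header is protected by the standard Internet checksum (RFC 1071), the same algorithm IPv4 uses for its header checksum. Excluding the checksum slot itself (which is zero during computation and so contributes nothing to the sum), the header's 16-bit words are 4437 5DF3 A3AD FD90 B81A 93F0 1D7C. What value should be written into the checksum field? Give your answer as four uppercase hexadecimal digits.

530F

One's-complement addition (fold any carry out of bit 15 back into bit 0):
  0x4437 + 0x5DF3 = 0x0A22A
  0xA22A + 0xA3AD = 0x145D7 → wrap carry → 0x45D8
  0x45D8 + 0xFD90 = 0x14368 → wrap carry → 0x4369
  0x4369 + 0xB81A = 0x0FB83
  0xFB83 + 0x93F0 = 0x18F73 → wrap carry → 0x8F74
  0x8F74 + 0x1D7C = 0x0ACF0
One's-complement sum = 0xACF0.
Checksum = ~0xACF0 & 0xFFFF = 0x530F.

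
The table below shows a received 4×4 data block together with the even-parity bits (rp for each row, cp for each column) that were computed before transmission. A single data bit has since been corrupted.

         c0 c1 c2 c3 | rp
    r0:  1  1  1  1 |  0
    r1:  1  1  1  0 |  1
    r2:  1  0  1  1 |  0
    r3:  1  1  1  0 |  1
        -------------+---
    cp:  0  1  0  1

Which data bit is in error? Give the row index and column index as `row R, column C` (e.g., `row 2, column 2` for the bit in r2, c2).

Recompute each row's even parity and compare to rp:
  r0: data parity 0, sent rp 0 → ok
  r1: data parity 1, sent rp 1 → ok
  r2: data parity 1, sent rp 0 → mismatch
  r3: data parity 1, sent rp 1 → ok
Recompute each column's even parity and compare to cp:
  c0: data parity 0, sent cp 0 → ok
  c1: data parity 1, sent cp 1 → ok
  c2: data parity 0, sent cp 0 → ok
  c3: data parity 0, sent cp 1 → mismatch
Exactly one row (r2) and one column (c3) fail → the flipped bit is at their intersection.

row 2, column 3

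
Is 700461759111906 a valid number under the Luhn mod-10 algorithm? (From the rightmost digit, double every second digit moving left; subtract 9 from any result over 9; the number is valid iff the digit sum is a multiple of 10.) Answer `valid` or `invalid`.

From the right, keep odd positions and double even positions (subtract 9 from any doubled value over 9):
  doubled (positions 2,4,...): 0 2 2 1 2 8 0 → sum 15
  kept (positions 1,3,...): 6 9 1 9 7 6 0 7 → sum 45
Total = 60.
60 mod 10 = 0, so the number is valid.

valid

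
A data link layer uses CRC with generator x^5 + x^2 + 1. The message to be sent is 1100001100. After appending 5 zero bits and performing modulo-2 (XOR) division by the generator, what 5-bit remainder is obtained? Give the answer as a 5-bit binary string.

11000

Append 5 zeros: 110000110000000. Divide by 100101 (XOR where the leading bit is 1):
  pos 0: 110000 XOR 100101 = 010101
  pos 1: 101011 XOR 100101 = 001110
  pos 3: 111010 XOR 100101 = 011111
  pos 4: 111110 XOR 100101 = 011011
  pos 5: 110110 XOR 100101 = 010011
  pos 6: 100110 XOR 100101 = 000011
Remainder (last 5 bits) = 11000. This is the CRC / FCS.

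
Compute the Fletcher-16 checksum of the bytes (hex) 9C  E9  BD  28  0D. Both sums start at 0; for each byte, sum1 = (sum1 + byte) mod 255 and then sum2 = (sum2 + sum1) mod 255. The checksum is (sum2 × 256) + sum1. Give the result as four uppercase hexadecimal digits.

Running sums (mod 255):
  after byte 0 (9C): sum1=156, sum2=156
  after byte 1 (E9): sum1=134, sum2=35
  after byte 2 (BD): sum1=68, sum2=103
  after byte 3 (28): sum1=108, sum2=211
  after byte 4 (0D): sum1=121, sum2=77
Checksum = sum2·256 + sum1 = 77·256 + 121 = 19833 = 0x4D79.

4D79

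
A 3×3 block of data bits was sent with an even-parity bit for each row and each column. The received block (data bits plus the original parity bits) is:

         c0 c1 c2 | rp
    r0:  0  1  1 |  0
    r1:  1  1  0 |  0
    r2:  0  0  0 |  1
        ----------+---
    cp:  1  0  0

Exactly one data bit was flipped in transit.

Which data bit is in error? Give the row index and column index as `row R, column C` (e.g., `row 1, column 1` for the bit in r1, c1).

row 2, column 2

Recompute each row's even parity and compare to rp:
  r0: data parity 0, sent rp 0 → ok
  r1: data parity 0, sent rp 0 → ok
  r2: data parity 0, sent rp 1 → mismatch
Recompute each column's even parity and compare to cp:
  c0: data parity 1, sent cp 1 → ok
  c1: data parity 0, sent cp 0 → ok
  c2: data parity 1, sent cp 0 → mismatch
Exactly one row (r2) and one column (c2) fail → the flipped bit is at their intersection.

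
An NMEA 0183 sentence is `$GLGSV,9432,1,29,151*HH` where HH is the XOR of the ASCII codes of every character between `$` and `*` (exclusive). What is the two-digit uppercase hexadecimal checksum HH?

4A

XOR the ASCII codes of the payload characters:
  'G' = 0x47 → acc = 0x47
  'L' = 0x4C → acc = 0x0B
  'G' = 0x47 → acc = 0x4C
  'S' = 0x53 → acc = 0x1F
  'V' = 0x56 → acc = 0x49
  ',' = 0x2C → acc = 0x65
  '9' = 0x39 → acc = 0x5C
  '4' = 0x34 → acc = 0x68
  '3' = 0x33 → acc = 0x5B
  '2' = 0x32 → acc = 0x69
  ',' = 0x2C → acc = 0x45
  '1' = 0x31 → acc = 0x74
  ',' = 0x2C → acc = 0x58
  '2' = 0x32 → acc = 0x6A
  '9' = 0x39 → acc = 0x53
  ',' = 0x2C → acc = 0x7F
  '1' = 0x31 → acc = 0x4E
  '5' = 0x35 → acc = 0x7B
  '1' = 0x31 → acc = 0x4A
Checksum = 0x4A.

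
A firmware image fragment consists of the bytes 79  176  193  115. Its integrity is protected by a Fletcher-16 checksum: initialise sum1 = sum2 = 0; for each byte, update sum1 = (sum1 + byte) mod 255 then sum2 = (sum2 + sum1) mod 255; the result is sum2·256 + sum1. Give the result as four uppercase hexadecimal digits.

4635

Running sums (mod 255):
  after byte 0 (79): sum1=79, sum2=79
  after byte 1 (176): sum1=0, sum2=79
  after byte 2 (193): sum1=193, sum2=17
  after byte 3 (115): sum1=53, sum2=70
Checksum = sum2·256 + sum1 = 70·256 + 53 = 17973 = 0x4635.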